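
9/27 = 1/3  =  0.33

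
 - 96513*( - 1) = 96513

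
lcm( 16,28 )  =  112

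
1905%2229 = 1905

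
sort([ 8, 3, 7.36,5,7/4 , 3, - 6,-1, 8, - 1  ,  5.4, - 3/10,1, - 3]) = [ - 6, - 3, - 1, - 1 , - 3/10, 1,7/4,  3, 3,5,5.4 , 7.36,  8, 8] 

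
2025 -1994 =31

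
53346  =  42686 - - 10660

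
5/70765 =1/14153 = 0.00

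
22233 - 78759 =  - 56526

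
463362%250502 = 212860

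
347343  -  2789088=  - 2441745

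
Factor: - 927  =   - 3^2*103^1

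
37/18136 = 37/18136 = 0.00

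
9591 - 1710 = 7881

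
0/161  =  0 = 0.00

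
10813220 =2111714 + 8701506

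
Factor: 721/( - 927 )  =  -3^( -2 )*7^1 = - 7/9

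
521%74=3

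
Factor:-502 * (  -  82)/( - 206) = -20582/103 = -  2^1 * 41^1 * 103^( - 1 ) * 251^1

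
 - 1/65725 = -1 + 65724/65725=- 0.00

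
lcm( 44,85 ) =3740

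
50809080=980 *51846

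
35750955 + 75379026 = 111129981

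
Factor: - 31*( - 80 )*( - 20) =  - 2^6 *5^2* 31^1= - 49600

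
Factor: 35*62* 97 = 2^1*5^1*7^1*31^1*97^1 = 210490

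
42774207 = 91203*469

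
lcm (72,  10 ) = 360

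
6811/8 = 6811/8 = 851.38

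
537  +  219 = 756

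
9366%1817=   281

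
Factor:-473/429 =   -  43/39 = -3^( - 1 )*  13^ (- 1)*43^1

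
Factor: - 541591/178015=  - 5^ ( - 1 )*379^1*1429^1 * 35603^(  -  1 )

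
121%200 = 121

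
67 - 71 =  - 4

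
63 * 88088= 5549544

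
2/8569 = 2/8569 =0.00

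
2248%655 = 283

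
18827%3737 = 142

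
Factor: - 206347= -206347^1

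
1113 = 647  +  466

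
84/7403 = 84/7403 = 0.01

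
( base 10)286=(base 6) 1154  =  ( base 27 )ag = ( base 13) 190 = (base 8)436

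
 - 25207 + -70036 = - 95243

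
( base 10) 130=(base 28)4i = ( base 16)82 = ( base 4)2002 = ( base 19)6G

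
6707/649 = 6707/649 =10.33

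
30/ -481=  - 30/481 = -0.06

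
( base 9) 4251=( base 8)6064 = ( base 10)3124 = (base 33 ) 2sm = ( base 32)31K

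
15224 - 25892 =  - 10668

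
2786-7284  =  -4498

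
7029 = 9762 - 2733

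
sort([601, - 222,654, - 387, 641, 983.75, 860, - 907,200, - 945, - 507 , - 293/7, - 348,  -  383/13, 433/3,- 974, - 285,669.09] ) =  [-974, - 945, - 907, - 507, - 387, - 348 , - 285 , - 222, - 293/7, - 383/13 , 433/3, 200,601, 641 , 654, 669.09, 860, 983.75]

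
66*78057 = 5151762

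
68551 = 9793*7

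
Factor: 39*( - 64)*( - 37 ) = 2^6*3^1*13^1*37^1=92352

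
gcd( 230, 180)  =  10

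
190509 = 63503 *3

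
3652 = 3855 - 203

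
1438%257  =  153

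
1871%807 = 257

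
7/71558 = 7/71558  =  0.00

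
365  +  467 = 832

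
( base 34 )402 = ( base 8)11022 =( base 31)4p7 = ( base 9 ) 6310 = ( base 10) 4626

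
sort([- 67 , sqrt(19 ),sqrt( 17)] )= [ - 67,sqrt( 17), sqrt( 19 )]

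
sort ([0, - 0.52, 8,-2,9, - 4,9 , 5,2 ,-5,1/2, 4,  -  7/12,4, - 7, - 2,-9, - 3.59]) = [-9,-7,-5, - 4, - 3.59, -2,-2, - 7/12,  -  0.52, 0,1/2,2,4,4, 5,8, 9, 9]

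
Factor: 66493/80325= 9499/11475 =3^(  -  3)*5^( -2)*7^1*17^( - 1 )*23^1*59^1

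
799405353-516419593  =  282985760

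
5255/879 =5255/879 =5.98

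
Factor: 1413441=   3^2*157049^1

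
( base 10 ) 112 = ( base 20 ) 5C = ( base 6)304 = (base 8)160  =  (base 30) 3m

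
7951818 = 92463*86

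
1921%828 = 265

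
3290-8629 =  - 5339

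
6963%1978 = 1029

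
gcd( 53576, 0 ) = 53576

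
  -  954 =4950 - 5904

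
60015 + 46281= 106296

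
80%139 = 80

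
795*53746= 42728070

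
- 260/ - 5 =52/1 = 52.00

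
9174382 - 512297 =8662085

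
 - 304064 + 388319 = 84255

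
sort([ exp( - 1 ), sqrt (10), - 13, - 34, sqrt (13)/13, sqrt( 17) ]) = [ - 34,-13, sqrt( 13) /13, exp( - 1 ),  sqrt( 10), sqrt( 17)] 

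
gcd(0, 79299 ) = 79299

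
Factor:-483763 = -7^1 * 69109^1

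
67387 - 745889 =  - 678502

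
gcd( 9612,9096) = 12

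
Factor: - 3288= - 2^3 * 3^1*137^1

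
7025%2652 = 1721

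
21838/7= 3119+5/7 = 3119.71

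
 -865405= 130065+-995470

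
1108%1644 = 1108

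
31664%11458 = 8748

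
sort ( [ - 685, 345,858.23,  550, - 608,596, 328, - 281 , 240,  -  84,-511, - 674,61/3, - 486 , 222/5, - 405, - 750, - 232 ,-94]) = [ - 750, - 685, - 674, - 608, - 511, - 486 , - 405,  -  281, - 232, - 94 , - 84,61/3,222/5, 240, 328, 345, 550, 596,858.23]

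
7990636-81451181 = -73460545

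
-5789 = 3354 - 9143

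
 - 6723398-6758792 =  - 13482190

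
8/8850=4/4425 = 0.00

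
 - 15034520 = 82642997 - 97677517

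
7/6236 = 7/6236 =0.00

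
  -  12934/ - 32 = 6467/16 = 404.19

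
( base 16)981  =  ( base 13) 1152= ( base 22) 50d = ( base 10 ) 2433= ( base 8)4601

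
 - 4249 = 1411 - 5660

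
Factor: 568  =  2^3*71^1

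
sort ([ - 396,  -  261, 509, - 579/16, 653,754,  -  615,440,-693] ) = [ - 693,-615, - 396,- 261, - 579/16, 440, 509, 653,754]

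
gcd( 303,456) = 3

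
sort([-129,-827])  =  [ - 827, - 129] 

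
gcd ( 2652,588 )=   12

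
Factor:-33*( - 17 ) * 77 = 43197 =3^1 * 7^1 * 11^2*17^1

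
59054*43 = 2539322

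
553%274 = 5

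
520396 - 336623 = 183773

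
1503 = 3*501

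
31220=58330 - 27110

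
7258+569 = 7827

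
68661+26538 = 95199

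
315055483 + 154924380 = 469979863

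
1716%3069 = 1716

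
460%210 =40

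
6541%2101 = 238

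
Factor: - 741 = - 3^1*13^1*19^1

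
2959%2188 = 771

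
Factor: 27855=3^2*5^1*619^1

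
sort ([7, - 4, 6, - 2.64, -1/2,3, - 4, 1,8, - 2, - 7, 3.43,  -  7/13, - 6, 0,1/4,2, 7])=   [ - 7, - 6, - 4, - 4, - 2.64, - 2, - 7/13, - 1/2, 0,1/4,1,2,3,3.43, 6,  7, 7,  8] 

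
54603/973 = 54603/973 = 56.12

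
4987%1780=1427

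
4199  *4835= 20302165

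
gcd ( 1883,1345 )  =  269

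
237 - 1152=-915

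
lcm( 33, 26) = 858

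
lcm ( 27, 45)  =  135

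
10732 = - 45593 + 56325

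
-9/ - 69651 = 1/7739 = 0.00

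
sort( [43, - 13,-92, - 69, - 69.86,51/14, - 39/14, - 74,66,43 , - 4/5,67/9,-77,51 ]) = [ - 92,-77, -74, -69.86, - 69, - 13, - 39/14, - 4/5, 51/14,67/9,43,43,51,66]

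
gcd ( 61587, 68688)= 27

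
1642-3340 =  - 1698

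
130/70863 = 10/5451 = 0.00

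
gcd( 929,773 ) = 1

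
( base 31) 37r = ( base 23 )5km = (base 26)4G7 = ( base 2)110000110111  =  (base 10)3127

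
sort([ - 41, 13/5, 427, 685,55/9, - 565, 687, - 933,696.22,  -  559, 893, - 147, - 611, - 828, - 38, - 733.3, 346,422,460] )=[ - 933, - 828, - 733.3, - 611,-565, - 559, - 147, - 41, - 38,13/5, 55/9,346, 422,427, 460 , 685,687, 696.22, 893] 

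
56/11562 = 28/5781 =0.00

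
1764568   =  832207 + 932361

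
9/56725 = 9/56725= 0.00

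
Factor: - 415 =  - 5^1*83^1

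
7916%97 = 59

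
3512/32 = 109 +3/4 = 109.75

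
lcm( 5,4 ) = 20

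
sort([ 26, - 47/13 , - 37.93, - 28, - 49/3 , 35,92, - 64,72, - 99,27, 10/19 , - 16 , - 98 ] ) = [ - 99, - 98, - 64, - 37.93,-28, - 49/3, - 16, - 47/13, 10/19,26, 27,35,72, 92]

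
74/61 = 74/61 = 1.21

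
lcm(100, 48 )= 1200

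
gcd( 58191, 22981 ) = 7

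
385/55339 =385/55339 = 0.01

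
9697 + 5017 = 14714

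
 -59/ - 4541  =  59/4541=0.01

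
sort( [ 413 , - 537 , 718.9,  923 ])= [ - 537, 413, 718.9,923 ]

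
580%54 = 40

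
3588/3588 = 1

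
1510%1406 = 104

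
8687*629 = 5464123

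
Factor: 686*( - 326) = - 2^2*7^3*163^1 = - 223636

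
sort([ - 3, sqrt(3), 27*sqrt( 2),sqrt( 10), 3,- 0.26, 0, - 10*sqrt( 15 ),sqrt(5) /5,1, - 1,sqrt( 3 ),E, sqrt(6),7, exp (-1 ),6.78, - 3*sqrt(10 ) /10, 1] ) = [-10*sqrt( 15 ), - 3, - 1,-3*sqrt( 10) /10, - 0.26,0, exp( - 1), sqrt( 5)/5, 1,1,sqrt( 3 ) , sqrt( 3), sqrt (6 ),  E, 3, sqrt( 10),6.78,  7, 27*sqrt( 2)]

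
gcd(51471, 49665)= 903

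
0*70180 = 0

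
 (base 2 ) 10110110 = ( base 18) A2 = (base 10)182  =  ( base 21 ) 8E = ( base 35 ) 57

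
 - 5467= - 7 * 781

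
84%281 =84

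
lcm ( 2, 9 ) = 18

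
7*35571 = 248997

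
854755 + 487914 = 1342669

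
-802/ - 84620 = 401/42310  =  0.01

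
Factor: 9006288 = 2^4*3^1 * 187631^1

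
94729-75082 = 19647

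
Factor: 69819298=2^1*29^1*227^1 * 5303^1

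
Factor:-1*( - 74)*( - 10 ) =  - 2^2  *5^1*37^1 = -740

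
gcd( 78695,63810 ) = 5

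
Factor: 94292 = 2^2*11^1*2143^1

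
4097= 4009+88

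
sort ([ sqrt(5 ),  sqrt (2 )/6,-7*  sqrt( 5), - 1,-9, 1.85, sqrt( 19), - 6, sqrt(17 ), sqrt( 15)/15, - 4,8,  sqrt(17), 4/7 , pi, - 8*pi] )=[ - 8*pi, - 7*sqrt ( 5), - 9,-6, - 4, - 1,  sqrt( 2 ) /6,sqrt( 15)/15, 4/7 , 1.85,sqrt(5 ),pi,  sqrt(17),sqrt ( 17), sqrt( 19 ),8 ] 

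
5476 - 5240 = 236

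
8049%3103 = 1843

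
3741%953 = 882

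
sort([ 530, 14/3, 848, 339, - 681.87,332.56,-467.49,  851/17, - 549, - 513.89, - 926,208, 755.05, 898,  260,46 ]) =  [ - 926, - 681.87,- 549,- 513.89, - 467.49,  14/3,  46, 851/17,208, 260, 332.56,339,530, 755.05, 848,898]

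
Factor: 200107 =17^1*79^1 * 149^1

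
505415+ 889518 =1394933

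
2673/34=78 + 21/34 = 78.62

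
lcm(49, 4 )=196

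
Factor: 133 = 7^1*19^1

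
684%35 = 19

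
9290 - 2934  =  6356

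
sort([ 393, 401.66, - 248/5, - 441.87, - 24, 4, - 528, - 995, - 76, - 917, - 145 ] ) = [ - 995,  -  917, - 528,  -  441.87, - 145,-76,-248/5 ,- 24,4, 393, 401.66 ] 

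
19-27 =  - 8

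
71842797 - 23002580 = 48840217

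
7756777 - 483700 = 7273077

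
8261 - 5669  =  2592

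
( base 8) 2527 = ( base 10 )1367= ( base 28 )1kn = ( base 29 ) 1i4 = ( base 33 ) 18e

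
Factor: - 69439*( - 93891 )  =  6519697149=3^1*7^1*17^1*263^1*69439^1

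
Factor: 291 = 3^1*97^1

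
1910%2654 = 1910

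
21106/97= 21106/97 = 217.59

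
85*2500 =212500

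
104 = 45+59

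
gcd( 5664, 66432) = 96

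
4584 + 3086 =7670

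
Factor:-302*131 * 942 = - 37267404 = - 2^2*3^1*131^1 * 151^1*157^1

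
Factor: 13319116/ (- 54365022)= - 6659558/27182511=- 2^1*3^(- 2)*23^1*144773^1 * 3020279^ (- 1)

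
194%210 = 194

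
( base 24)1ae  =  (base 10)830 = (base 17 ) 2ee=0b1100111110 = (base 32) PU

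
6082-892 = 5190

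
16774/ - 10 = - 8387/5 =- 1677.40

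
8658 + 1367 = 10025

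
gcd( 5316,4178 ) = 2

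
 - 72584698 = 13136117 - 85720815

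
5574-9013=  - 3439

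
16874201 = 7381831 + 9492370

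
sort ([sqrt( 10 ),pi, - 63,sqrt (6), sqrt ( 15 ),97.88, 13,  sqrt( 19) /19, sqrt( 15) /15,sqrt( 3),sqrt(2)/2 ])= [- 63,sqrt( 19 )/19, sqrt( 15)/15, sqrt(2)/2, sqrt( 3), sqrt( 6 ), pi,sqrt ( 10), sqrt( 15), 13, 97.88]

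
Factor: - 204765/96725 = - 3^1*5^(  -  1 )*11^1*17^1* 53^ ( - 1) = - 561/265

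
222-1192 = - 970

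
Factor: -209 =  - 11^1*19^1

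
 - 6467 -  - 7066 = 599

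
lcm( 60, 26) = 780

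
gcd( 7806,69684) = 6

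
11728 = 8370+3358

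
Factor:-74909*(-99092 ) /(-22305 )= - 2^2*3^ (  -  1 ) * 5^( - 1)*7^1*173^1*433^1*1487^( - 1 )*3539^1= - 7422882628/22305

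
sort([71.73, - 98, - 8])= [ - 98,-8, 71.73 ]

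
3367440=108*31180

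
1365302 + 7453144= 8818446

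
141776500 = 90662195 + 51114305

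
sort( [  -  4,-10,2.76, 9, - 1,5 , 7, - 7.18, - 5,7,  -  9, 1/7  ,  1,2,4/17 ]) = [ - 10, - 9, - 7.18, -5, - 4, - 1,1/7,4/17,  1, 2,2.76, 5,7,7,9]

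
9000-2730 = 6270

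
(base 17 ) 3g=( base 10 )67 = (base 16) 43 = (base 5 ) 232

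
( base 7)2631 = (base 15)46C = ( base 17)37g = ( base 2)1111101010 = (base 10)1002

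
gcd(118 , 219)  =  1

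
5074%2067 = 940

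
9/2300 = 9/2300= 0.00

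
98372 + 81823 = 180195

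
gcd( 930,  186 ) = 186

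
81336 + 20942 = 102278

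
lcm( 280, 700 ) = 1400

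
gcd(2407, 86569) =83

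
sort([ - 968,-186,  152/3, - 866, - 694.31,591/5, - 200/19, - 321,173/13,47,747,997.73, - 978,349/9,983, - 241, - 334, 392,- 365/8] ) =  [ - 978, - 968,- 866, - 694.31,-334,  -  321 , - 241, - 186, - 365/8,  -  200/19,  173/13,349/9 , 47,152/3, 591/5,392,747,983,997.73]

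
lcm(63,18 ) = 126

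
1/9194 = 1/9194 = 0.00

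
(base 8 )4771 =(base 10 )2553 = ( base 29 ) 311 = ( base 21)5GC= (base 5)40203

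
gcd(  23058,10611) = 27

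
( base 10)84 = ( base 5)314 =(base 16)54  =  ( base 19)48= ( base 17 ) 4g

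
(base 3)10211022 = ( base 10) 2789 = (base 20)6j9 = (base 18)8ah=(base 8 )5345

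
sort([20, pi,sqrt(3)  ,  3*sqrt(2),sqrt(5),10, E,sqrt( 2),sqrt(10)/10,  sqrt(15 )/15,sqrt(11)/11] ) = [ sqrt( 15)/15, sqrt( 11)/11, sqrt(10)/10,sqrt( 2), sqrt ( 3 ), sqrt( 5), E  ,  pi,3*sqrt( 2), 10,20 ]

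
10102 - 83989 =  - 73887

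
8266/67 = 123 + 25/67   =  123.37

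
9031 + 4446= 13477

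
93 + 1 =94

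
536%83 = 38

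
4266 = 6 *711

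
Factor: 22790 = 2^1*5^1*43^1*53^1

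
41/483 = 41/483 = 0.08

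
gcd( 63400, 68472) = 2536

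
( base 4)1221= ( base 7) 210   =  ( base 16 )69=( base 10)105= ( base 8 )151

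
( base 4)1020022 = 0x120a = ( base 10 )4618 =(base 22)9bk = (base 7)16315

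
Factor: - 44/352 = -1/8= -2^(-3 )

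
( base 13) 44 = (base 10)56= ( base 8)70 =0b111000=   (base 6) 132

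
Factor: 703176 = 2^3*3^1  *  83^1* 353^1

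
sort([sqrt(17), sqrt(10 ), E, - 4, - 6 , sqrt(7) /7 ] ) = [-6, - 4,sqrt(7)/7,E, sqrt(10 ), sqrt(17 )]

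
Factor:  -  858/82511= - 2^1*3^1*577^( - 1 )= -6/577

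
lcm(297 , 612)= 20196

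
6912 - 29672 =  - 22760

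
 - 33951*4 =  - 135804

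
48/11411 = 48/11411 = 0.00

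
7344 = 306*24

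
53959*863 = 46566617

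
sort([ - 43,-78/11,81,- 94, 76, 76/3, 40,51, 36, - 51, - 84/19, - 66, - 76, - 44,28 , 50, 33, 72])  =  [ - 94, - 76, - 66,-51,-44,-43, - 78/11,  -  84/19, 76/3, 28, 33,  36,40,50, 51, 72, 76,81]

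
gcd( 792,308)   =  44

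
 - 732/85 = -732/85=- 8.61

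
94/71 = 94/71 = 1.32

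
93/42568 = 93/42568 = 0.00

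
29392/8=3674 = 3674.00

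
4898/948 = 31/6 = 5.17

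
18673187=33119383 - 14446196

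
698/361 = 1 + 337/361=1.93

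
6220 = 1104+5116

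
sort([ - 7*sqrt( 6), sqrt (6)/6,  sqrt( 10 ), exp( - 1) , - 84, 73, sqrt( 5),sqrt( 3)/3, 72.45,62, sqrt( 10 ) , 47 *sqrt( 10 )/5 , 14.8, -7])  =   [- 84,-7 * sqrt( 6 ), - 7,exp(-1), sqrt( 6)/6,sqrt (3 ) /3 , sqrt( 5 ), sqrt(10),sqrt( 10), 14.8,47 * sqrt( 10 ) /5,62, 72.45, 73]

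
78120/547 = 142 + 446/547= 142.82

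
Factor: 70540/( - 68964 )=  - 17635/17241 = - 3^ ( - 1 )*5^1*7^(- 1 ) *821^( - 1 )*3527^1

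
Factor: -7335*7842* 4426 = - 254588255820 = - 2^2*3^3 * 5^1 * 163^1*1307^1* 2213^1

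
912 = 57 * 16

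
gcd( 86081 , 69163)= 1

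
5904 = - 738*(  -  8)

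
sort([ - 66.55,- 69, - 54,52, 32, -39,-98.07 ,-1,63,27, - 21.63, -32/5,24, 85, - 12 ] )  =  [-98.07,  -  69, - 66.55,-54, - 39, - 21.63,-12,-32/5, - 1,24,27,32, 52, 63 , 85 ] 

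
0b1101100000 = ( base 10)864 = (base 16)360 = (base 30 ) SO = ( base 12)600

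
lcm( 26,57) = 1482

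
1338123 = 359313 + 978810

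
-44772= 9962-54734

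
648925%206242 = 30199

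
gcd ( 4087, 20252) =61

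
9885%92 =41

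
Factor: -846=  - 2^1*3^2 * 47^1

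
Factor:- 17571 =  - 3^1*5857^1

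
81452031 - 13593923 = 67858108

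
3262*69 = 225078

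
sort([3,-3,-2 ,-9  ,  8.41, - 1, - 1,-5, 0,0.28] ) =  [ - 9,-5, - 3,- 2, - 1, - 1,0,  0.28,3,  8.41] 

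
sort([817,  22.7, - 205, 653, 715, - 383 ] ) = [ - 383, - 205,22.7, 653,715,817] 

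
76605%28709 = 19187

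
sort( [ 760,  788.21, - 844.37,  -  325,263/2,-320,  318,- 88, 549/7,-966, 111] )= [  -  966, - 844.37, - 325,  -  320, - 88  ,  549/7,111, 263/2 , 318, 760, 788.21]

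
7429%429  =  136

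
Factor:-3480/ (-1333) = 2^3*3^1*5^1*29^1 *31^(- 1 )*43^( - 1) 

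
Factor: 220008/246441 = 2^3*13^( - 1)*71^( - 1)*103^1= 824/923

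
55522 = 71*782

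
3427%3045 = 382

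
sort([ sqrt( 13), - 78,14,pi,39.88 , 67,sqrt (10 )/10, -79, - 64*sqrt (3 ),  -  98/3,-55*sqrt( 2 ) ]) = [ - 64 * sqrt( 3), - 79,-78, - 55*sqrt( 2 ), - 98/3,sqrt( 10) /10, pi , sqrt(13),14 , 39.88, 67]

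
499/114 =4 + 43/114 = 4.38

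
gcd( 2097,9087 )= 699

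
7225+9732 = 16957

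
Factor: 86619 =3^1*13^1*2221^1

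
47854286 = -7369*( - 6494 ) 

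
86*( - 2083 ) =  -179138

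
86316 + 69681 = 155997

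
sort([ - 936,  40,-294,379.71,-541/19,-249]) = [-936 , - 294, -249,- 541/19,40,379.71 ]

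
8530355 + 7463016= 15993371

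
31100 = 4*7775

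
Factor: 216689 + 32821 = 249510 = 2^1*3^1*5^1*8317^1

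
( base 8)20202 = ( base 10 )8322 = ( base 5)231242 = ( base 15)26ec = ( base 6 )102310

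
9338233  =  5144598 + 4193635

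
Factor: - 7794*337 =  - 2^1*3^2*337^1 * 433^1 = - 2626578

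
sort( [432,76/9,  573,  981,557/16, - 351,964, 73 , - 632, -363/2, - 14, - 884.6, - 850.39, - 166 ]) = [- 884.6, - 850.39, - 632,-351,-363/2, - 166, - 14 , 76/9, 557/16,73, 432, 573, 964, 981] 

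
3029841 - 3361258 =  - 331417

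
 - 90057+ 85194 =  - 4863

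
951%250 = 201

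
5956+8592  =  14548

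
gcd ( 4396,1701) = 7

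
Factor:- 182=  - 2^1*7^1*13^1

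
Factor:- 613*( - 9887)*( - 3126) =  - 2^1*3^1* 521^1 * 613^1*9887^1 =- 18945845106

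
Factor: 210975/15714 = 725/54 = 2^( - 1)*3^(  -  3)*5^2*29^1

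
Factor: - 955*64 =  - 2^6*5^1*191^1 = - 61120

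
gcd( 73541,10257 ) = 13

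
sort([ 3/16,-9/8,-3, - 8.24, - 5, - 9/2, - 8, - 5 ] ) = [ - 8.24, - 8,-5, - 5, - 9/2, - 3,-9/8, 3/16 ]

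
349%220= 129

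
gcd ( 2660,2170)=70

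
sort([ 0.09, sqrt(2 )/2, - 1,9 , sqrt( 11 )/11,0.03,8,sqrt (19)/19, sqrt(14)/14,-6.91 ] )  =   [-6.91 , - 1,0.03,0.09,sqrt(19)/19, sqrt( 14 )/14, sqrt( 11 ) /11,sqrt(2)/2,8,9]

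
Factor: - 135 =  - 3^3*5^1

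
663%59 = 14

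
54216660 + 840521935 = 894738595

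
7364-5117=2247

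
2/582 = 1/291=0.00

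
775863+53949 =829812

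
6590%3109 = 372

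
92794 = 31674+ 61120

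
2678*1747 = 4678466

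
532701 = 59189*9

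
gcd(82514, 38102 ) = 2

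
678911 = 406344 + 272567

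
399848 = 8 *49981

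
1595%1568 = 27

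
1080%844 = 236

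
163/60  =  2+43/60 = 2.72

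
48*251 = 12048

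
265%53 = 0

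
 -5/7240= - 1 + 1447/1448 = - 0.00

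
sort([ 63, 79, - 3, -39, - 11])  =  [ - 39,- 11 , - 3 , 63,79]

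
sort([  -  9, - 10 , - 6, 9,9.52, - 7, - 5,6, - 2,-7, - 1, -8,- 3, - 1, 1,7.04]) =[ - 10, - 9 ,-8,  -  7, - 7, - 6,-5, - 3, - 2, - 1, - 1,1, 6,7.04,9,  9.52]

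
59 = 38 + 21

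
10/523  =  10/523 = 0.02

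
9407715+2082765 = 11490480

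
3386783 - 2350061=1036722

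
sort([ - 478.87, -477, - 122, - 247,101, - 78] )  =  [ - 478.87, - 477, - 247,  -  122,-78, 101] 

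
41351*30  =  1240530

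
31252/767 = 2404/59 = 40.75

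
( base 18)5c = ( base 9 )123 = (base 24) 46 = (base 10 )102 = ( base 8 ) 146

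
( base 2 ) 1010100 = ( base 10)84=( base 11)77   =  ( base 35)2E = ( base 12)70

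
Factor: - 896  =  -2^7 * 7^1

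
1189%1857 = 1189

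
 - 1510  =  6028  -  7538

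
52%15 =7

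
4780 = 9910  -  5130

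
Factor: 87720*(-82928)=-2^7*3^1*5^1*17^1 *43^1*71^1*73^1= - 7274444160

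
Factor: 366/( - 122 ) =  - 3 = - 3^1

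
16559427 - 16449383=110044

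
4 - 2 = 2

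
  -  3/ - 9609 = 1/3203 =0.00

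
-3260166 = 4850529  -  8110695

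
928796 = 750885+177911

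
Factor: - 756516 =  - 2^2*3^1*23^1* 2741^1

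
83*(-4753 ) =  - 394499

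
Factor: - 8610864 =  - 2^4*3^1 * 179393^1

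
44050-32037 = 12013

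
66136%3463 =339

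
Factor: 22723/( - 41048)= - 31/56  =  - 2^( - 3 ) * 7^( -1 ) *31^1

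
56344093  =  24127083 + 32217010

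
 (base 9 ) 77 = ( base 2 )1000110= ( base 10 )70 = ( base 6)154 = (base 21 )37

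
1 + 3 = 4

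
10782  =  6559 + 4223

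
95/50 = 19/10=1.90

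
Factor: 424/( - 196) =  - 2^1*7^( - 2)*53^1  =  - 106/49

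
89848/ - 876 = -103  +  95/219=-102.57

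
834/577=1 + 257/577 = 1.45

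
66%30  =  6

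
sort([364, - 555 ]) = [ - 555,364 ]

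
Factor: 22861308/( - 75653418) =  - 2^1*1905109^1*12608903^( - 1 ) =- 3810218/12608903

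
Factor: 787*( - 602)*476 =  - 2^3 * 7^2 * 17^1*43^1*787^1 = - 225516424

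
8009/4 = 2002+1/4= 2002.25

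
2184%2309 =2184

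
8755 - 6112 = 2643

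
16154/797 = 16154/797 = 20.27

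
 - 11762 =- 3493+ - 8269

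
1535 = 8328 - 6793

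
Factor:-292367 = -292367^1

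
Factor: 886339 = 886339^1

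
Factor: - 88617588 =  - 2^2*3^1*7384799^1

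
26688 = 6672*4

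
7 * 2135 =14945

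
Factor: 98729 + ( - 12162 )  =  86567  =  13^1*6659^1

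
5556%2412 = 732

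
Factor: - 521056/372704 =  - 613^ ( - 1)*857^1 = - 857/613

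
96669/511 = 189+ 90/511 = 189.18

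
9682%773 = 406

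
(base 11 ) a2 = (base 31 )3j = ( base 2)1110000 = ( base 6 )304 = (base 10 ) 112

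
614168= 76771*8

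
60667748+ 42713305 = 103381053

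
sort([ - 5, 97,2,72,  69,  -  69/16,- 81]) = [ - 81, -5, - 69/16,2, 69, 72,  97 ] 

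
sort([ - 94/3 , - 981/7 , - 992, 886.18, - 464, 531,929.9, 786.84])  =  [ - 992, - 464, - 981/7, - 94/3, 531, 786.84,886.18,929.9 ]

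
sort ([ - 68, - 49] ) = [ - 68, - 49] 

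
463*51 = 23613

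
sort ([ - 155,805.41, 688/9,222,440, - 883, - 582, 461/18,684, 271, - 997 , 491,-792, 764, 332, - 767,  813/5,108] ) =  [ - 997,  -  883,  -  792, - 767,-582, - 155,461/18, 688/9,108,813/5 , 222, 271, 332, 440, 491, 684, 764, 805.41] 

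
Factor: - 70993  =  -13^1*43^1*127^1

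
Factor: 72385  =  5^1*31^1*467^1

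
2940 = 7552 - 4612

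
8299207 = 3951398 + 4347809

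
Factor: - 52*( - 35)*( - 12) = - 2^4*3^1*5^1*7^1*13^1 = - 21840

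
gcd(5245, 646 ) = 1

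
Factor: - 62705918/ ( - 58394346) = 31352959/29197173= 3^( - 1)*11^1 * 127^( - 1)*197^( - 1)*389^( - 1)*1423^1 * 2003^1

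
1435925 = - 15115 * ( - 95 ) 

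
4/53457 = 4/53457 = 0.00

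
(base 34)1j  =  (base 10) 53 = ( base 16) 35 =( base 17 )32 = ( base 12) 45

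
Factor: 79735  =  5^1*37^1*431^1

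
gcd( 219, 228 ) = 3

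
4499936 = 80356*56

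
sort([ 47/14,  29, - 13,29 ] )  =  [ - 13 , 47/14,  29,29] 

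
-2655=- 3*885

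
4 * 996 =3984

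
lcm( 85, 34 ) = 170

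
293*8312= 2435416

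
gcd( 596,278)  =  2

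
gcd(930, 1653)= 3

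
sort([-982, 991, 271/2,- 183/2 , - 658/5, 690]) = [ - 982, - 658/5 ,  -  183/2,271/2,690, 991] 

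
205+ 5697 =5902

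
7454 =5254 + 2200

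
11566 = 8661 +2905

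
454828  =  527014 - 72186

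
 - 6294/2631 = -3 +533/877 =-  2.39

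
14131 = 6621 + 7510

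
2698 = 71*38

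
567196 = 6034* 94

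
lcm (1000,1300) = 13000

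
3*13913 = 41739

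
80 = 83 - 3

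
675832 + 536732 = 1212564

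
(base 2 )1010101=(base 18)4D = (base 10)85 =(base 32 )2L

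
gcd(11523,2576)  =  23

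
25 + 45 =70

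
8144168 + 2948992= 11093160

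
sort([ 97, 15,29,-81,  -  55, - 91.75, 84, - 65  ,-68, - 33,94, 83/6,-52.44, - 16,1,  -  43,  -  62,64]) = [  -  91.75,  -  81,  -  68,-65, - 62, - 55,-52.44 , - 43,-33, - 16,1,83/6,15 , 29,64,84,94,97]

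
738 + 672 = 1410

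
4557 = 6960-2403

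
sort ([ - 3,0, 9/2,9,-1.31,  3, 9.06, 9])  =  [ - 3,- 1.31, 0 , 3, 9/2,9,9, 9.06 ] 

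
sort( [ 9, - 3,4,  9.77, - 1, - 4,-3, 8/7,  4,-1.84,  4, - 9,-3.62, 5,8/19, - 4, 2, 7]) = [  -  9,  -  4, - 4,  -  3.62, - 3, - 3 ,  -  1.84,  -  1 , 8/19,8/7 , 2, 4,4, 4, 5, 7,9, 9.77] 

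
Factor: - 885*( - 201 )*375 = 3^3*5^4*59^1*67^1  =  66706875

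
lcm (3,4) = 12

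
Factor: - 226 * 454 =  - 102604= -2^2*113^1 *227^1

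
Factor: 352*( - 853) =  -  2^5*11^1*853^1 =-300256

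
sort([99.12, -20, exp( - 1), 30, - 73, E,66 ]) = [-73, - 20,  exp( - 1), E , 30 , 66,99.12 ] 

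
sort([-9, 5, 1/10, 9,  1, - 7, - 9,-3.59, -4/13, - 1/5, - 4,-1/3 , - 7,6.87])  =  [ - 9, - 9,-7,  -  7 ,-4, - 3.59, - 1/3, - 4/13, - 1/5, 1/10,1, 5,  6.87,9 ]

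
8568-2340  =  6228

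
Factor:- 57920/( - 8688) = 2^2*3^(  -  1 )*5^1 = 20/3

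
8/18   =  4/9= 0.44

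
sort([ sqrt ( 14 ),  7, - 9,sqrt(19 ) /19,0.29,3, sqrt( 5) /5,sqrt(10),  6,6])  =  [ - 9,sqrt ( 19)/19,0.29,sqrt( 5)/5, 3,sqrt (10),sqrt(14) , 6, 6,7]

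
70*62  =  4340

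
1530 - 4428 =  - 2898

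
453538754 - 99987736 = 353551018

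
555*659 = 365745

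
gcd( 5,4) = 1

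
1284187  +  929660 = 2213847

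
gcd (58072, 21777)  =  7259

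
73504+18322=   91826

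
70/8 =8+3/4 =8.75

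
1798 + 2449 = 4247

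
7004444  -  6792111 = 212333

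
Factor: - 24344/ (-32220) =34/45 = 2^1*3^( - 2 )*5^( - 1 )*17^1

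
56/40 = 1 + 2/5 = 1.40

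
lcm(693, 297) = 2079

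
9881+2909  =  12790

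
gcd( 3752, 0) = 3752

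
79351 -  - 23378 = 102729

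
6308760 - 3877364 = 2431396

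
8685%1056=237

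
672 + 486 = 1158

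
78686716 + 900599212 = 979285928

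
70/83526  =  35/41763 = 0.00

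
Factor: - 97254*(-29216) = 2^6*3^3*11^1*83^1*1801^1  =  2841372864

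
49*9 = 441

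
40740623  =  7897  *5159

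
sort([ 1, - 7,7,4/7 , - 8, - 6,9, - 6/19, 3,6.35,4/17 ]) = [ - 8, - 7,  -  6, - 6/19, 4/17, 4/7,  1,3, 6.35, 7,9] 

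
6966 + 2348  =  9314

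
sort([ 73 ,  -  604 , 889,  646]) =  [  -  604,  73, 646,889 ] 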